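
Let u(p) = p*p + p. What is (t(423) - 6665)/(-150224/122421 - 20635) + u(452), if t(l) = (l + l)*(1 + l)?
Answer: 517233533584185/2526307559 ≈ 2.0474e+5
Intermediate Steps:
t(l) = 2*l*(1 + l) (t(l) = (2*l)*(1 + l) = 2*l*(1 + l))
u(p) = p + p² (u(p) = p² + p = p + p²)
(t(423) - 6665)/(-150224/122421 - 20635) + u(452) = (2*423*(1 + 423) - 6665)/(-150224/122421 - 20635) + 452*(1 + 452) = (2*423*424 - 6665)/(-150224*1/122421 - 20635) + 452*453 = (358704 - 6665)/(-150224/122421 - 20635) + 204756 = 352039/(-2526307559/122421) + 204756 = 352039*(-122421/2526307559) + 204756 = -43096966419/2526307559 + 204756 = 517233533584185/2526307559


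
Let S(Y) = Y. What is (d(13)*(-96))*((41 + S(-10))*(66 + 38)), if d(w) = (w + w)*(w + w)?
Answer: -209224704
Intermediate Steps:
d(w) = 4*w² (d(w) = (2*w)*(2*w) = 4*w²)
(d(13)*(-96))*((41 + S(-10))*(66 + 38)) = ((4*13²)*(-96))*((41 - 10)*(66 + 38)) = ((4*169)*(-96))*(31*104) = (676*(-96))*3224 = -64896*3224 = -209224704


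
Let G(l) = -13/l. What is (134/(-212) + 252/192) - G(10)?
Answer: 8397/4240 ≈ 1.9804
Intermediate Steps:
(134/(-212) + 252/192) - G(10) = (134/(-212) + 252/192) - (-13)/10 = (134*(-1/212) + 252*(1/192)) - (-13)/10 = (-67/106 + 21/16) - 1*(-13/10) = 577/848 + 13/10 = 8397/4240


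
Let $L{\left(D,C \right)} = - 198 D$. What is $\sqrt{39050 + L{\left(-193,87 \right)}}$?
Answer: $4 \sqrt{4829} \approx 277.96$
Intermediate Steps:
$\sqrt{39050 + L{\left(-193,87 \right)}} = \sqrt{39050 - -38214} = \sqrt{39050 + 38214} = \sqrt{77264} = 4 \sqrt{4829}$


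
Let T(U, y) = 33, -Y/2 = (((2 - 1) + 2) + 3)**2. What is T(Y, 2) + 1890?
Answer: 1923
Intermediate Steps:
Y = -72 (Y = -2*(((2 - 1) + 2) + 3)**2 = -2*((1 + 2) + 3)**2 = -2*(3 + 3)**2 = -2*6**2 = -2*36 = -72)
T(Y, 2) + 1890 = 33 + 1890 = 1923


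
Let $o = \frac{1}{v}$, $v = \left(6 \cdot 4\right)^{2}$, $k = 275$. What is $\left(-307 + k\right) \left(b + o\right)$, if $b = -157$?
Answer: $\frac{90431}{18} \approx 5023.9$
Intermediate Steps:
$v = 576$ ($v = 24^{2} = 576$)
$o = \frac{1}{576} \approx 0.0017361$
$\left(-307 + k\right) \left(b + o\right) = \left(-307 + 275\right) \left(-157 + \frac{1}{576}\right) = \left(-32\right) \left(- \frac{90431}{576}\right) = \frac{90431}{18}$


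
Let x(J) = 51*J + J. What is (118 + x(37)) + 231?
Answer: 2273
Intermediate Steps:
x(J) = 52*J
(118 + x(37)) + 231 = (118 + 52*37) + 231 = (118 + 1924) + 231 = 2042 + 231 = 2273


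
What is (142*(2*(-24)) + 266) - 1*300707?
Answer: -307257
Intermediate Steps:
(142*(2*(-24)) + 266) - 1*300707 = (142*(-48) + 266) - 300707 = (-6816 + 266) - 300707 = -6550 - 300707 = -307257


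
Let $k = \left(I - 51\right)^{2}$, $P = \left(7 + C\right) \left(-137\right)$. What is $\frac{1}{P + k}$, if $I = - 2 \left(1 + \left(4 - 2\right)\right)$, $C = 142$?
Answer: $- \frac{1}{17164} \approx -5.8261 \cdot 10^{-5}$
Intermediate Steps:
$I = -6$ ($I = - 2 \left(1 + \left(4 - 2\right)\right) = - 2 \left(1 + 2\right) = \left(-2\right) 3 = -6$)
$P = -20413$ ($P = \left(7 + 142\right) \left(-137\right) = 149 \left(-137\right) = -20413$)
$k = 3249$ ($k = \left(-6 - 51\right)^{2} = \left(-57\right)^{2} = 3249$)
$\frac{1}{P + k} = \frac{1}{-20413 + 3249} = \frac{1}{-17164} = - \frac{1}{17164}$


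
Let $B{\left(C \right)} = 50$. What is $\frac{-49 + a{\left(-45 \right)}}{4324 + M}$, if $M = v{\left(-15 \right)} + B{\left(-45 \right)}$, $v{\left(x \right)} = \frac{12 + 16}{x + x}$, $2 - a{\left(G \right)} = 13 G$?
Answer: $\frac{4035}{32798} \approx 0.12303$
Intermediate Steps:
$a{\left(G \right)} = 2 - 13 G$
$v{\left(x \right)} = \frac{14}{x}$ ($v{\left(x \right)} = \frac{28}{2 x} = 28 \frac{1}{2 x} = \frac{14}{x}$)
$M = \frac{736}{15}$ ($M = \frac{14}{-15} + 50 = 14 \left(- \frac{1}{15}\right) + 50 = - \frac{14}{15} + 50 = \frac{736}{15} \approx 49.067$)
$\frac{-49 + a{\left(-45 \right)}}{4324 + M} = \frac{-49 + \left(2 - -585\right)}{4324 + \frac{736}{15}} = \frac{-49 + \left(2 + 585\right)}{\frac{65596}{15}} = \left(-49 + 587\right) \frac{15}{65596} = 538 \cdot \frac{15}{65596} = \frac{4035}{32798}$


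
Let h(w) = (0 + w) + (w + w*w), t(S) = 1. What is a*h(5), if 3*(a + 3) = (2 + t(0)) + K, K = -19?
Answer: -875/3 ≈ -291.67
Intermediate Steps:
h(w) = w**2 + 2*w (h(w) = w + (w + w**2) = w**2 + 2*w)
a = -25/3 (a = -3 + ((2 + 1) - 19)/3 = -3 + (3 - 19)/3 = -3 + (1/3)*(-16) = -3 - 16/3 = -25/3 ≈ -8.3333)
a*h(5) = -125*(2 + 5)/3 = -125*7/3 = -25/3*35 = -875/3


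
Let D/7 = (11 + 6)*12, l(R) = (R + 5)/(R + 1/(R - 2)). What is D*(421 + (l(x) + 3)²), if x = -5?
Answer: 614040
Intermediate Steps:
l(R) = (5 + R)/(R + 1/(-2 + R))
D = 1428 (D = 7*((11 + 6)*12) = 7*(17*12) = 7*204 = 1428)
D*(421 + (l(x) + 3)²) = 1428*(421 + ((-10 + (-5)² + 3*(-5))/(1 + (-5)² - 2*(-5)) + 3)²) = 1428*(421 + ((-10 + 25 - 15)/(1 + 25 + 10) + 3)²) = 1428*(421 + (0/36 + 3)²) = 1428*(421 + ((1/36)*0 + 3)²) = 1428*(421 + (0 + 3)²) = 1428*(421 + 3²) = 1428*(421 + 9) = 1428*430 = 614040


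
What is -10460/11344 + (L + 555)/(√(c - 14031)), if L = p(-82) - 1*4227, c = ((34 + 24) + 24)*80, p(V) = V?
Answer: -2615/2836 + 3754*I*√7471/7471 ≈ -0.92207 + 43.432*I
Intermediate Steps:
c = 6560 (c = (58 + 24)*80 = 82*80 = 6560)
L = -4309 (L = -82 - 1*4227 = -82 - 4227 = -4309)
-10460/11344 + (L + 555)/(√(c - 14031)) = -10460/11344 + (-4309 + 555)/(√(6560 - 14031)) = -10460*1/11344 - 3754*(-I*√7471/7471) = -2615/2836 - 3754*(-I*√7471/7471) = -2615/2836 - (-3754)*I*√7471/7471 = -2615/2836 + 3754*I*√7471/7471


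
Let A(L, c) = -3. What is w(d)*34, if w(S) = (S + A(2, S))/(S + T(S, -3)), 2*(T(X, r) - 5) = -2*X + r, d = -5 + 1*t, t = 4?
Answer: -272/7 ≈ -38.857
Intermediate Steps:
d = -1 (d = -5 + 1*4 = -5 + 4 = -1)
T(X, r) = 5 + r/2 - X (T(X, r) = 5 + (-2*X + r)/2 = 5 + (r - 2*X)/2 = 5 + (r/2 - X) = 5 + r/2 - X)
w(S) = -6/7 + 2*S/7 (w(S) = (S - 3)/(S + (5 + (1/2)*(-3) - S)) = (-3 + S)/(S + (5 - 3/2 - S)) = (-3 + S)/(S + (7/2 - S)) = (-3 + S)/(7/2) = (-3 + S)*(2/7) = -6/7 + 2*S/7)
w(d)*34 = (-6/7 + (2/7)*(-1))*34 = (-6/7 - 2/7)*34 = -8/7*34 = -272/7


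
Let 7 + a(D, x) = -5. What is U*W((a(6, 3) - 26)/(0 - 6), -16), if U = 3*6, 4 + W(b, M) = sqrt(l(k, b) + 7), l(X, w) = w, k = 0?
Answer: -72 + 12*sqrt(30) ≈ -6.2733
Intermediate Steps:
a(D, x) = -12 (a(D, x) = -7 - 5 = -12)
W(b, M) = -4 + sqrt(7 + b) (W(b, M) = -4 + sqrt(b + 7) = -4 + sqrt(7 + b))
U = 18
U*W((a(6, 3) - 26)/(0 - 6), -16) = 18*(-4 + sqrt(7 + (-12 - 26)/(0 - 6))) = 18*(-4 + sqrt(7 - 38/(-6))) = 18*(-4 + sqrt(7 - 38*(-1/6))) = 18*(-4 + sqrt(7 + 19/3)) = 18*(-4 + sqrt(40/3)) = 18*(-4 + 2*sqrt(30)/3) = -72 + 12*sqrt(30)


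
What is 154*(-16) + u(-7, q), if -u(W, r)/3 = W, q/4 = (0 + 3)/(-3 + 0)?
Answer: -2443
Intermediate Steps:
q = -4 (q = 4*((0 + 3)/(-3 + 0)) = 4*(3/(-3)) = 4*(3*(-⅓)) = 4*(-1) = -4)
u(W, r) = -3*W
154*(-16) + u(-7, q) = 154*(-16) - 3*(-7) = -2464 + 21 = -2443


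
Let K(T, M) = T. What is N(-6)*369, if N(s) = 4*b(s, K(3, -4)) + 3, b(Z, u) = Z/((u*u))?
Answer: 123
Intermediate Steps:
b(Z, u) = Z/u**2 (b(Z, u) = Z/(u**2) = Z/u**2)
N(s) = 3 + 4*s/9 (N(s) = 4*(s/3**2) + 3 = 4*(s*(1/9)) + 3 = 4*(s/9) + 3 = 4*s/9 + 3 = 3 + 4*s/9)
N(-6)*369 = (3 + (4/9)*(-6))*369 = (3 - 8/3)*369 = (1/3)*369 = 123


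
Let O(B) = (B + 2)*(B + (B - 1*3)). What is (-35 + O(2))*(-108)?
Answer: 3348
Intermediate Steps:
O(B) = (-3 + 2*B)*(2 + B) (O(B) = (2 + B)*(B + (B - 3)) = (2 + B)*(B + (-3 + B)) = (2 + B)*(-3 + 2*B) = (-3 + 2*B)*(2 + B))
(-35 + O(2))*(-108) = (-35 + (-6 + 2 + 2*2²))*(-108) = (-35 + (-6 + 2 + 2*4))*(-108) = (-35 + (-6 + 2 + 8))*(-108) = (-35 + 4)*(-108) = -31*(-108) = 3348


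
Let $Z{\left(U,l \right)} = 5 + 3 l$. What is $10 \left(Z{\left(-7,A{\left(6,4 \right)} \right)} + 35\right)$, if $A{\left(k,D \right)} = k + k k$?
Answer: $1660$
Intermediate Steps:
$A{\left(k,D \right)} = k + k^{2}$
$10 \left(Z{\left(-7,A{\left(6,4 \right)} \right)} + 35\right) = 10 \left(\left(5 + 3 \cdot 6 \left(1 + 6\right)\right) + 35\right) = 10 \left(\left(5 + 3 \cdot 6 \cdot 7\right) + 35\right) = 10 \left(\left(5 + 3 \cdot 42\right) + 35\right) = 10 \left(\left(5 + 126\right) + 35\right) = 10 \left(131 + 35\right) = 10 \cdot 166 = 1660$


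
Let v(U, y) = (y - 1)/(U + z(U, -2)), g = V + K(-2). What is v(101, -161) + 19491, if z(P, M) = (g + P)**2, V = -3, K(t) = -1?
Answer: 30893208/1585 ≈ 19491.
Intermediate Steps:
g = -4 (g = -3 - 1 = -4)
z(P, M) = (-4 + P)**2
v(U, y) = (-1 + y)/(U + (-4 + U)**2) (v(U, y) = (y - 1)/(U + (-4 + U)**2) = (-1 + y)/(U + (-4 + U)**2))
v(101, -161) + 19491 = (-1 - 161)/(101 + (-4 + 101)**2) + 19491 = -162/(101 + 97**2) + 19491 = -162/(101 + 9409) + 19491 = -162/9510 + 19491 = (1/9510)*(-162) + 19491 = -27/1585 + 19491 = 30893208/1585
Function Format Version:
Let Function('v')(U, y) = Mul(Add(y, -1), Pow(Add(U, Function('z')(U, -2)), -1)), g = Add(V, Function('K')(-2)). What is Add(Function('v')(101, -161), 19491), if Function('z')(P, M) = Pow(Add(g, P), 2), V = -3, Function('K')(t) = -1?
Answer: Rational(30893208, 1585) ≈ 19491.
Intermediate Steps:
g = -4 (g = Add(-3, -1) = -4)
Function('z')(P, M) = Pow(Add(-4, P), 2)
Function('v')(U, y) = Mul(Pow(Add(U, Pow(Add(-4, U), 2)), -1), Add(-1, y)) (Function('v')(U, y) = Mul(Add(y, -1), Pow(Add(U, Pow(Add(-4, U), 2)), -1)) = Mul(Add(-1, y), Pow(Add(U, Pow(Add(-4, U), 2)), -1)) = Mul(Pow(Add(U, Pow(Add(-4, U), 2)), -1), Add(-1, y)))
Add(Function('v')(101, -161), 19491) = Add(Mul(Pow(Add(101, Pow(Add(-4, 101), 2)), -1), Add(-1, -161)), 19491) = Add(Mul(Pow(Add(101, Pow(97, 2)), -1), -162), 19491) = Add(Mul(Pow(Add(101, 9409), -1), -162), 19491) = Add(Mul(Pow(9510, -1), -162), 19491) = Add(Mul(Rational(1, 9510), -162), 19491) = Add(Rational(-27, 1585), 19491) = Rational(30893208, 1585)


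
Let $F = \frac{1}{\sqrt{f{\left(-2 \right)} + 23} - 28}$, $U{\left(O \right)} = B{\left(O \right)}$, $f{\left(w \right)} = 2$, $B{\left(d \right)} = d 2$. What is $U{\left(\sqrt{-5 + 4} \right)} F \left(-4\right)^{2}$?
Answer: $- \frac{32 i}{23} \approx - 1.3913 i$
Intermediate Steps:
$B{\left(d \right)} = 2 d$
$U{\left(O \right)} = 2 O$
$F = - \frac{1}{23}$ ($F = \frac{1}{\sqrt{2 + 23} - 28} = \frac{1}{\sqrt{25} - 28} = \frac{1}{5 - 28} = \frac{1}{-23} = - \frac{1}{23} \approx -0.043478$)
$U{\left(\sqrt{-5 + 4} \right)} F \left(-4\right)^{2} = 2 \sqrt{-5 + 4} \left(- \frac{1}{23}\right) \left(-4\right)^{2} = 2 \sqrt{-1} \left(- \frac{1}{23}\right) 16 = 2 i \left(- \frac{1}{23}\right) 16 = - \frac{2 i}{23} \cdot 16 = - \frac{32 i}{23}$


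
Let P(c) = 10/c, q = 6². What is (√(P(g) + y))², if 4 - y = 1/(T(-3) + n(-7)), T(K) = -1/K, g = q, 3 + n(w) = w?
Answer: 2287/522 ≈ 4.3812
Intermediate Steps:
n(w) = -3 + w
q = 36
g = 36
y = 119/29 (y = 4 - 1/(-1/(-3) + (-3 - 7)) = 4 - 1/(-1*(-⅓) - 10) = 4 - 1/(⅓ - 10) = 4 - 1/(-29/3) = 4 - 1*(-3/29) = 4 + 3/29 = 119/29 ≈ 4.1034)
(√(P(g) + y))² = (√(10/36 + 119/29))² = (√(10*(1/36) + 119/29))² = (√(5/18 + 119/29))² = (√(2287/522))² = (√132646/174)² = 2287/522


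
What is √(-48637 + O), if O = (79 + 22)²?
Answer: 2*I*√9609 ≈ 196.05*I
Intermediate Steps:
O = 10201 (O = 101² = 10201)
√(-48637 + O) = √(-48637 + 10201) = √(-38436) = 2*I*√9609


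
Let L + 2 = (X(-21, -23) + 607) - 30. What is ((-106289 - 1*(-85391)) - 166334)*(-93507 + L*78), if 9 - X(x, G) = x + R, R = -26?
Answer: 8292318048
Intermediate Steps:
X(x, G) = 35 - x (X(x, G) = 9 - (x - 26) = 9 - (-26 + x) = 9 + (26 - x) = 35 - x)
L = 631 (L = -2 + (((35 - 1*(-21)) + 607) - 30) = -2 + (((35 + 21) + 607) - 30) = -2 + ((56 + 607) - 30) = -2 + (663 - 30) = -2 + 633 = 631)
((-106289 - 1*(-85391)) - 166334)*(-93507 + L*78) = ((-106289 - 1*(-85391)) - 166334)*(-93507 + 631*78) = ((-106289 + 85391) - 166334)*(-93507 + 49218) = (-20898 - 166334)*(-44289) = -187232*(-44289) = 8292318048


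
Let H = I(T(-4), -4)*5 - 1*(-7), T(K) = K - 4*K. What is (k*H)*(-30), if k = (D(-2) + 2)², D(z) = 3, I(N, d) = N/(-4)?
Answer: 6000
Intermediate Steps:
T(K) = -3*K
I(N, d) = -N/4 (I(N, d) = N*(-¼) = -N/4)
H = -8 (H = -(-3)*(-4)/4*5 - 1*(-7) = -¼*12*5 + 7 = -3*5 + 7 = -15 + 7 = -8)
k = 25 (k = (3 + 2)² = 5² = 25)
(k*H)*(-30) = (25*(-8))*(-30) = -200*(-30) = 6000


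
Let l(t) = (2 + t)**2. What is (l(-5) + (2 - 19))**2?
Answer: 64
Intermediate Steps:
(l(-5) + (2 - 19))**2 = ((2 - 5)**2 + (2 - 19))**2 = ((-3)**2 - 17)**2 = (9 - 17)**2 = (-8)**2 = 64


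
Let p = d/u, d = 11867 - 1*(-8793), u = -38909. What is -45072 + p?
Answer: -1753727108/38909 ≈ -45073.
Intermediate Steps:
d = 20660 (d = 11867 + 8793 = 20660)
p = -20660/38909 (p = 20660/(-38909) = 20660*(-1/38909) = -20660/38909 ≈ -0.53098)
-45072 + p = -45072 - 20660/38909 = -1753727108/38909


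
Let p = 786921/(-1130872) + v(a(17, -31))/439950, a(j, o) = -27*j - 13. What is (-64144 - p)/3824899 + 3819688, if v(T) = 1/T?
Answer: 428861089915688409890601209/112276471742864192400 ≈ 3.8197e+6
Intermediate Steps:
a(j, o) = -13 - 27*j
p = -20426147884409/29354101047600 (p = 786921/(-1130872) + 1/(-13 - 27*17*439950) = 786921*(-1/1130872) + (1/439950)/(-13 - 459) = -786921/1130872 + (1/439950)/(-472) = -786921/1130872 - 1/472*1/439950 = -786921/1130872 - 1/207656400 = -20426147884409/29354101047600 ≈ -0.69585)
(-64144 - p)/3824899 + 3819688 = (-64144 - 1*(-20426147884409/29354101047600))/3824899 + 3819688 = (-64144 + 20426147884409/29354101047600)*(1/3824899) + 3819688 = -1882869031449369991/29354101047600*1/3824899 + 3819688 = -1882869031449369991/112276471742864192400 + 3819688 = 428861089915688409890601209/112276471742864192400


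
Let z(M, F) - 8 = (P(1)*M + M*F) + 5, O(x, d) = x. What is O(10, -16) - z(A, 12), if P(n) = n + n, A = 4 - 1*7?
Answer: 39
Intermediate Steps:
A = -3 (A = 4 - 7 = -3)
P(n) = 2*n
z(M, F) = 13 + 2*M + F*M (z(M, F) = 8 + (((2*1)*M + M*F) + 5) = 8 + ((2*M + F*M) + 5) = 8 + (5 + 2*M + F*M) = 13 + 2*M + F*M)
O(10, -16) - z(A, 12) = 10 - (13 + 2*(-3) + 12*(-3)) = 10 - (13 - 6 - 36) = 10 - 1*(-29) = 10 + 29 = 39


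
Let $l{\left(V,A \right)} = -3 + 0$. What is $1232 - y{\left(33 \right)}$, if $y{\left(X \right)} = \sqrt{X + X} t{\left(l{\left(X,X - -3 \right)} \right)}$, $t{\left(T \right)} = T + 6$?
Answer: $1232 - 3 \sqrt{66} \approx 1207.6$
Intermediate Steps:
$l{\left(V,A \right)} = -3$
$t{\left(T \right)} = 6 + T$
$y{\left(X \right)} = 3 \sqrt{2} \sqrt{X}$ ($y{\left(X \right)} = \sqrt{X + X} \left(6 - 3\right) = \sqrt{2 X} 3 = \sqrt{2} \sqrt{X} 3 = 3 \sqrt{2} \sqrt{X}$)
$1232 - y{\left(33 \right)} = 1232 - 3 \sqrt{2} \sqrt{33} = 1232 - 3 \sqrt{66}$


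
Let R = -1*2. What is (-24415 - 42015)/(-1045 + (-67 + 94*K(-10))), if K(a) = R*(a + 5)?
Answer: 33215/86 ≈ 386.22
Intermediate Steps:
R = -2
K(a) = -10 - 2*a (K(a) = -2*(a + 5) = -2*(5 + a) = -10 - 2*a)
(-24415 - 42015)/(-1045 + (-67 + 94*K(-10))) = (-24415 - 42015)/(-1045 + (-67 + 94*(-10 - 2*(-10)))) = -66430/(-1045 + (-67 + 94*(-10 + 20))) = -66430/(-1045 + (-67 + 94*10)) = -66430/(-1045 + (-67 + 940)) = -66430/(-1045 + 873) = -66430/(-172) = -66430*(-1/172) = 33215/86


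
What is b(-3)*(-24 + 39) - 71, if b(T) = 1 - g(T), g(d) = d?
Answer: -11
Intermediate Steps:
b(T) = 1 - T
b(-3)*(-24 + 39) - 71 = (1 - 1*(-3))*(-24 + 39) - 71 = (1 + 3)*15 - 71 = 4*15 - 71 = 60 - 71 = -11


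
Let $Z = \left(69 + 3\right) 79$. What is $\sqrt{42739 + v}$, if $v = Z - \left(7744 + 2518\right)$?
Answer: $\sqrt{38165} \approx 195.36$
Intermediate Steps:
$Z = 5688$ ($Z = 72 \cdot 79 = 5688$)
$v = -4574$ ($v = 5688 - \left(7744 + 2518\right) = 5688 - 10262 = -4574$)
$\sqrt{42739 + v} = \sqrt{42739 - 4574} = \sqrt{38165}$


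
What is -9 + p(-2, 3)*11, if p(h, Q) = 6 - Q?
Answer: 24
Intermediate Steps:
-9 + p(-2, 3)*11 = -9 + (6 - 1*3)*11 = -9 + (6 - 3)*11 = -9 + 3*11 = -9 + 33 = 24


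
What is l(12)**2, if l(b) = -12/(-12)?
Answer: 1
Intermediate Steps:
l(b) = 1 (l(b) = -12*(-1/12) = 1)
l(12)**2 = 1**2 = 1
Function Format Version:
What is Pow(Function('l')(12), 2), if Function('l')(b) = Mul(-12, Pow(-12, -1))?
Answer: 1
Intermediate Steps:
Function('l')(b) = 1 (Function('l')(b) = Mul(-12, Rational(-1, 12)) = 1)
Pow(Function('l')(12), 2) = Pow(1, 2) = 1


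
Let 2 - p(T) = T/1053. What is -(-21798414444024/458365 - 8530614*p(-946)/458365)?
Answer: 510083476555360/10725741 ≈ 4.7557e+7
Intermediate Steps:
p(T) = 2 - T/1053
-(-21798414444024/458365 - 8530614*p(-946)/458365) = -8530614/((-458365/((1548889 + 1006427) + (2 - 1/1053*(-946))))) = -8530614/((-458365/(2555316 + (2 + 946/1053)))) = -8530614/((-458365/(2555316 + 3052/1053))) = -8530614/((-458365/2690750800/1053)) = -8530614/((-458365*1053/2690750800)) = -8530614/(-96531669/538150160) = -8530614*(-538150160/96531669) = 510083476555360/10725741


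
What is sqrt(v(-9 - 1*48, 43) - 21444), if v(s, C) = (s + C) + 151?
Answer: I*sqrt(21307) ≈ 145.97*I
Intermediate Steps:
v(s, C) = 151 + C + s (v(s, C) = (C + s) + 151 = 151 + C + s)
sqrt(v(-9 - 1*48, 43) - 21444) = sqrt((151 + 43 + (-9 - 1*48)) - 21444) = sqrt((151 + 43 + (-9 - 48)) - 21444) = sqrt((151 + 43 - 57) - 21444) = sqrt(137 - 21444) = sqrt(-21307) = I*sqrt(21307)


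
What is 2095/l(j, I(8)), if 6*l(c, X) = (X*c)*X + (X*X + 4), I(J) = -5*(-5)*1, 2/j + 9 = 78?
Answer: 867330/44651 ≈ 19.425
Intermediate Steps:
j = 2/69 (j = 2/(-9 + 78) = 2/69 ≈ 0.028986)
I(J) = 25 (I(J) = 25*1 = 25)
l(c, X) = ⅔ + X²/6 + c*X²/6 (l(c, X) = ((X*c)*X + (X*X + 4))/6 = (c*X² + (X² + 4))/6 = (c*X² + (4 + X²))/6 = (4 + X² + c*X²)/6 = ⅔ + X²/6 + c*X²/6)
2095/l(j, I(8)) = 2095/(⅔ + (⅙)*25² + (⅙)*(2/69)*25²) = 2095/(⅔ + (⅙)*625 + (⅙)*(2/69)*625) = 2095/(⅔ + 625/6 + 625/207) = 2095/(44651/414) = 2095*(414/44651) = 867330/44651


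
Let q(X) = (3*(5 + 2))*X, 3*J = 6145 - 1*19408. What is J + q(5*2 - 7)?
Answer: -4358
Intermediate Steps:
J = -4421 (J = (6145 - 1*19408)/3 = (6145 - 19408)/3 = (1/3)*(-13263) = -4421)
q(X) = 21*X (q(X) = (3*7)*X = 21*X)
J + q(5*2 - 7) = -4421 + 21*(5*2 - 7) = -4421 + 21*(10 - 7) = -4421 + 21*3 = -4421 + 63 = -4358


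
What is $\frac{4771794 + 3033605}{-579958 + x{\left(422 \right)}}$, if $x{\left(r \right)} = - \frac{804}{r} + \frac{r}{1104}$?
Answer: $- \frac{909110432328}{67549045559} \approx -13.459$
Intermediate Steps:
$x{\left(r \right)} = - \frac{804}{r} + \frac{r}{1104}$ ($x{\left(r \right)} = - \frac{804}{r} + r \frac{1}{1104} = - \frac{804}{r} + \frac{r}{1104}$)
$\frac{4771794 + 3033605}{-579958 + x{\left(422 \right)}} = \frac{4771794 + 3033605}{-579958 + \left(- \frac{804}{422} + \frac{1}{1104} \cdot 422\right)} = \frac{7805399}{-579958 + \left(\left(-804\right) \frac{1}{422} + \frac{211}{552}\right)} = \frac{7805399}{-579958 + \left(- \frac{402}{211} + \frac{211}{552}\right)} = \frac{7805399}{-579958 - \frac{177383}{116472}} = \frac{7805399}{- \frac{67549045559}{116472}} = 7805399 \left(- \frac{116472}{67549045559}\right) = - \frac{909110432328}{67549045559}$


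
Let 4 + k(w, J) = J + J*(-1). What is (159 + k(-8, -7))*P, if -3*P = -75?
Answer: 3875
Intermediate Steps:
k(w, J) = -4 (k(w, J) = -4 + (J + J*(-1)) = -4 + (J - J) = -4 + 0 = -4)
P = 25 (P = -⅓*(-75) = 25)
(159 + k(-8, -7))*P = (159 - 4)*25 = 155*25 = 3875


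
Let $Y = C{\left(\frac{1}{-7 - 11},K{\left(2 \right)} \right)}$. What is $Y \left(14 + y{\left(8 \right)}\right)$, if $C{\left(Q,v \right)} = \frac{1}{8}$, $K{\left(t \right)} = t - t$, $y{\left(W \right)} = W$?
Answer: $\frac{11}{4} \approx 2.75$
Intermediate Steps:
$K{\left(t \right)} = 0$
$C{\left(Q,v \right)} = \frac{1}{8}$
$Y = \frac{1}{8} \approx 0.125$
$Y \left(14 + y{\left(8 \right)}\right) = \frac{14 + 8}{8} = \frac{1}{8} \cdot 22 = \frac{11}{4}$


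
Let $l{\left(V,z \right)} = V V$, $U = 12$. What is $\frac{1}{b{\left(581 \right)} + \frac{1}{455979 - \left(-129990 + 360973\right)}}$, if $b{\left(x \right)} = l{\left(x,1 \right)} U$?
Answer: $\frac{224996}{911398497073} \approx 2.4687 \cdot 10^{-7}$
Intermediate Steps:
$l{\left(V,z \right)} = V^{2}$
$b{\left(x \right)} = 12 x^{2}$ ($b{\left(x \right)} = x^{2} \cdot 12 = 12 x^{2}$)
$\frac{1}{b{\left(581 \right)} + \frac{1}{455979 - \left(-129990 + 360973\right)}} = \frac{1}{12 \cdot 581^{2} + \frac{1}{455979 - \left(-129990 + 360973\right)}} = \frac{1}{12 \cdot 337561 + \frac{1}{455979 - 230983}} = \frac{1}{4050732 + \frac{1}{455979 - 230983}} = \frac{1}{4050732 + \frac{1}{224996}} = \frac{1}{\frac{911398497073}{224996}} = \frac{224996}{911398497073}$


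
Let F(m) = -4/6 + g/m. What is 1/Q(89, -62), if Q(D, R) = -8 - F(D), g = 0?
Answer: -3/22 ≈ -0.13636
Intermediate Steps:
F(m) = -⅔ (F(m) = -4/6 + 0/m = -4*⅙ + 0 = -⅔ + 0 = -⅔)
Q(D, R) = -22/3 (Q(D, R) = -8 - 1*(-⅔) = -8 + ⅔ = -22/3)
1/Q(89, -62) = 1/(-22/3) = -3/22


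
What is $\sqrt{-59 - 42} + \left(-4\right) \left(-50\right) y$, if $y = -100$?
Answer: $-20000 + i \sqrt{101} \approx -20000.0 + 10.05 i$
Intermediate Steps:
$\sqrt{-59 - 42} + \left(-4\right) \left(-50\right) y = \sqrt{-59 - 42} + \left(-4\right) \left(-50\right) \left(-100\right) = \sqrt{-101} + 200 \left(-100\right) = i \sqrt{101} - 20000 = -20000 + i \sqrt{101}$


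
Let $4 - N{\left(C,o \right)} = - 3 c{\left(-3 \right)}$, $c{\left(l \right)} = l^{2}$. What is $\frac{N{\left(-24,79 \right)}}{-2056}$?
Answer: $- \frac{31}{2056} \approx -0.015078$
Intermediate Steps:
$N{\left(C,o \right)} = 31$ ($N{\left(C,o \right)} = 4 - - 3 \left(-3\right)^{2} = 4 - \left(-3\right) 9 = 4 - -27 = 4 + 27 = 31$)
$\frac{N{\left(-24,79 \right)}}{-2056} = \frac{31}{-2056} = 31 \left(- \frac{1}{2056}\right) = - \frac{31}{2056}$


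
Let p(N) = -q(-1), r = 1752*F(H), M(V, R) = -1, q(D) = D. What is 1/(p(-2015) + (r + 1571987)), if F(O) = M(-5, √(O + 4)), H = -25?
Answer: 1/1570236 ≈ 6.3685e-7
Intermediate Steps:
F(O) = -1
r = -1752 (r = 1752*(-1) = -1752)
p(N) = 1 (p(N) = -1*(-1) = 1)
1/(p(-2015) + (r + 1571987)) = 1/(1 + (-1752 + 1571987)) = 1/(1 + 1570235) = 1/1570236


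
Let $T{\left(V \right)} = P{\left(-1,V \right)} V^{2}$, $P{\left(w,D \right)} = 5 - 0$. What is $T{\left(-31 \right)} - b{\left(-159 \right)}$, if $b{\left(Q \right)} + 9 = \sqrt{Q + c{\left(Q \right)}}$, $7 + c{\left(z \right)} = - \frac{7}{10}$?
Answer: $4814 - \frac{i \sqrt{16670}}{10} \approx 4814.0 - 12.911 i$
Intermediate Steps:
$c{\left(z \right)} = - \frac{77}{10}$ ($c{\left(z \right)} = -7 - \frac{7}{10} = - \frac{77}{10}$)
$b{\left(Q \right)} = -9 + \sqrt{- \frac{77}{10} + Q}$ ($b{\left(Q \right)} = -9 + \sqrt{Q - \frac{77}{10}} = -9 + \sqrt{- \frac{77}{10} + Q}$)
$P{\left(w,D \right)} = 5$ ($P{\left(w,D \right)} = 5 + 0 = 5$)
$T{\left(V \right)} = 5 V^{2}$
$T{\left(-31 \right)} - b{\left(-159 \right)} = 5 \left(-31\right)^{2} - \left(-9 + \frac{\sqrt{-770 + 100 \left(-159\right)}}{10}\right) = 5 \cdot 961 - \left(-9 + \frac{\sqrt{-770 - 15900}}{10}\right) = 4805 - \left(-9 + \frac{\sqrt{-16670}}{10}\right) = 4805 - \left(-9 + \frac{i \sqrt{16670}}{10}\right) = 4805 + \left(9 - \frac{i \sqrt{16670}}{10}\right) = 4814 - \frac{i \sqrt{16670}}{10}$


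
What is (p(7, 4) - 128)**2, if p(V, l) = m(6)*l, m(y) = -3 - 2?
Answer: 21904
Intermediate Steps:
m(y) = -5
p(V, l) = -5*l
(p(7, 4) - 128)**2 = (-5*4 - 128)**2 = (-20 - 128)**2 = (-148)**2 = 21904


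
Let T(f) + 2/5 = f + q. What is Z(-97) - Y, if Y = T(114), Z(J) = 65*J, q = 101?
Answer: -32598/5 ≈ -6519.6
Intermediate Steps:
T(f) = 503/5 + f (T(f) = -⅖ + (f + 101) = -⅖ + (101 + f) = 503/5 + f)
Y = 1073/5 (Y = 503/5 + 114 = 1073/5 ≈ 214.60)
Z(-97) - Y = 65*(-97) - 1*1073/5 = -6305 - 1073/5 = -32598/5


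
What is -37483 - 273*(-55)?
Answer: -22468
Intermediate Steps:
-37483 - 273*(-55) = -37483 - 1*(-15015) = -37483 + 15015 = -22468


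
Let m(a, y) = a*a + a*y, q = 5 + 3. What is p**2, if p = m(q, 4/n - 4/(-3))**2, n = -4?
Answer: 1600000000/81 ≈ 1.9753e+7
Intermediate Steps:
q = 8
m(a, y) = a**2 + a*y
p = 40000/9 (p = (8*(8 + (4/(-4) - 4/(-3))))**2 = (8*(8 + (4*(-1/4) - 4*(-1/3))))**2 = (8*(8 + (-1 + 4/3)))**2 = (8*(8 + 1/3))**2 = (8*(25/3))**2 = (200/3)**2 = 40000/9 ≈ 4444.4)
p**2 = (40000/9)**2 = 1600000000/81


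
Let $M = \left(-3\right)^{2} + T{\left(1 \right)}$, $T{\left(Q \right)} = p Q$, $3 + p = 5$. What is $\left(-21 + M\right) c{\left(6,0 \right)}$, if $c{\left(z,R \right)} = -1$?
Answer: $10$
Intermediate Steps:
$p = 2$ ($p = -3 + 5 = 2$)
$T{\left(Q \right)} = 2 Q$
$M = 11$ ($M = \left(-3\right)^{2} + 2 \cdot 1 = 9 + 2 = 11$)
$\left(-21 + M\right) c{\left(6,0 \right)} = \left(-21 + 11\right) \left(-1\right) = \left(-10\right) \left(-1\right) = 10$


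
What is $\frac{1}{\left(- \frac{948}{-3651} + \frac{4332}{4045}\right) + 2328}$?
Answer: $\frac{4922765}{11466747184} \approx 0.00042931$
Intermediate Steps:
$\frac{1}{\left(- \frac{948}{-3651} + \frac{4332}{4045}\right) + 2328} = \frac{1}{\left(\left(-948\right) \left(- \frac{1}{3651}\right) + 4332 \cdot \frac{1}{4045}\right) + 2328} = \frac{1}{\left(\frac{316}{1217} + \frac{4332}{4045}\right) + 2328} = \frac{1}{\frac{6550264}{4922765} + 2328} = \frac{1}{\frac{11466747184}{4922765}} = \frac{4922765}{11466747184}$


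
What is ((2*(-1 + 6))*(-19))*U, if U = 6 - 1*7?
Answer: 190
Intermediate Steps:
U = -1 (U = 6 - 7 = -1)
((2*(-1 + 6))*(-19))*U = ((2*(-1 + 6))*(-19))*(-1) = ((2*5)*(-19))*(-1) = (10*(-19))*(-1) = -190*(-1) = 190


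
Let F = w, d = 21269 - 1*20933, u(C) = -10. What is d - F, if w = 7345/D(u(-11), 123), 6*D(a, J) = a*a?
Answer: -1047/10 ≈ -104.70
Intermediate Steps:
d = 336 (d = 21269 - 20933 = 336)
D(a, J) = a²/6 (D(a, J) = (a*a)/6 = a²/6)
w = 4407/10 (w = 7345/(((⅙)*(-10)²)) = 7345/(((⅙)*100)) = 7345/(50/3) = 7345*(3/50) = 4407/10 ≈ 440.70)
F = 4407/10 ≈ 440.70
d - F = 336 - 1*4407/10 = 336 - 4407/10 = -1047/10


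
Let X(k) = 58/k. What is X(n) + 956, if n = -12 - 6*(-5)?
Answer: 8633/9 ≈ 959.22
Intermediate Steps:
n = 18 (n = -12 + 30 = 18)
X(n) + 956 = 58/18 + 956 = 58*(1/18) + 956 = 29/9 + 956 = 8633/9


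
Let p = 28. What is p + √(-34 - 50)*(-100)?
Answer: 28 - 200*I*√21 ≈ 28.0 - 916.52*I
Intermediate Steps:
p + √(-34 - 50)*(-100) = 28 + √(-34 - 50)*(-100) = 28 + √(-84)*(-100) = 28 + (2*I*√21)*(-100) = 28 - 200*I*√21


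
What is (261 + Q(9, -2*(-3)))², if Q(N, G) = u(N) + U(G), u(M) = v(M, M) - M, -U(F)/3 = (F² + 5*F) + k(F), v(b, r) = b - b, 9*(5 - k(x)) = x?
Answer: 1681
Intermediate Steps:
k(x) = 5 - x/9
v(b, r) = 0
U(F) = -15 - 3*F² - 44*F/3 (U(F) = -3*((F² + 5*F) + (5 - F/9)) = -3*(5 + F² + 44*F/9) = -15 - 3*F² - 44*F/3)
u(M) = -M (u(M) = 0 - M = -M)
Q(N, G) = -15 - N - 3*G² - 44*G/3 (Q(N, G) = -N + (-15 - 3*G² - 44*G/3) = -15 - N - 3*G² - 44*G/3)
(261 + Q(9, -2*(-3)))² = (261 + (-15 - 1*9 - 3*(-2*(-3))² - (-88)*(-3)/3))² = (261 + (-15 - 9 - 3*6² - 44/3*6))² = (261 + (-15 - 9 - 3*36 - 88))² = (261 + (-15 - 9 - 108 - 88))² = (261 - 220)² = 41² = 1681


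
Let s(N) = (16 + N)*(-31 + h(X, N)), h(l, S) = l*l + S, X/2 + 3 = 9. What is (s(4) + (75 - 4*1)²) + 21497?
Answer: 28878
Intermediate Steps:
X = 12 (X = -6 + 2*9 = -6 + 18 = 12)
h(l, S) = S + l² (h(l, S) = l² + S = S + l²)
s(N) = (16 + N)*(113 + N) (s(N) = (16 + N)*(-31 + (N + 12²)) = (16 + N)*(-31 + (N + 144)) = (16 + N)*(-31 + (144 + N)) = (16 + N)*(113 + N))
(s(4) + (75 - 4*1)²) + 21497 = ((1808 + 4² + 129*4) + (75 - 4*1)²) + 21497 = ((1808 + 16 + 516) + (75 - 4)²) + 21497 = (2340 + 71²) + 21497 = (2340 + 5041) + 21497 = 7381 + 21497 = 28878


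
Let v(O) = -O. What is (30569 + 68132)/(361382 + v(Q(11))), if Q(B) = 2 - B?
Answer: 98701/361391 ≈ 0.27311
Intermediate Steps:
(30569 + 68132)/(361382 + v(Q(11))) = (30569 + 68132)/(361382 - (2 - 1*11)) = 98701/(361382 - (2 - 11)) = 98701/(361382 - 1*(-9)) = 98701/(361382 + 9) = 98701/361391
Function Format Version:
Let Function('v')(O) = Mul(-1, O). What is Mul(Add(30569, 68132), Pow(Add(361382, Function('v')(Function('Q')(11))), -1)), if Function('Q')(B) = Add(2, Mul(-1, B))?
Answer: Rational(98701, 361391) ≈ 0.27311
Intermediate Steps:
Mul(Add(30569, 68132), Pow(Add(361382, Function('v')(Function('Q')(11))), -1)) = Mul(Add(30569, 68132), Pow(Add(361382, Mul(-1, Add(2, Mul(-1, 11)))), -1)) = Mul(98701, Pow(Add(361382, Mul(-1, Add(2, -11))), -1)) = Mul(98701, Pow(Add(361382, Mul(-1, -9)), -1)) = Mul(98701, Pow(Add(361382, 9), -1)) = Mul(98701, Pow(361391, -1)) = Mul(98701, Rational(1, 361391)) = Rational(98701, 361391)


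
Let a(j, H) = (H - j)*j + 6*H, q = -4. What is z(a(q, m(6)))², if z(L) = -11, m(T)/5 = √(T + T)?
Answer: 121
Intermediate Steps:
m(T) = 5*√2*√T (m(T) = 5*√(T + T) = 5*√(2*T) = 5*(√2*√T) = 5*√2*√T)
a(j, H) = 6*H + j*(H - j) (a(j, H) = j*(H - j) + 6*H = 6*H + j*(H - j))
z(a(q, m(6)))² = (-11)² = 121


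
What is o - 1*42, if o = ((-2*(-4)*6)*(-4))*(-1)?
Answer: 150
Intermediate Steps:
o = 192 (o = ((8*6)*(-4))*(-1) = (48*(-4))*(-1) = -192*(-1) = 192)
o - 1*42 = 192 - 1*42 = 192 - 42 = 150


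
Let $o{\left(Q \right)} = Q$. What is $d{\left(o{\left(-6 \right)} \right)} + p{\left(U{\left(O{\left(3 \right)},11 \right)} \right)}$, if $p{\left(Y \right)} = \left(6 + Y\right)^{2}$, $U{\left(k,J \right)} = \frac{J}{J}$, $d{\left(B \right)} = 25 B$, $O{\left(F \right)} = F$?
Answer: $-101$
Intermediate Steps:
$U{\left(k,J \right)} = 1$
$d{\left(o{\left(-6 \right)} \right)} + p{\left(U{\left(O{\left(3 \right)},11 \right)} \right)} = 25 \left(-6\right) + \left(6 + 1\right)^{2} = -150 + 7^{2} = -150 + 49 = -101$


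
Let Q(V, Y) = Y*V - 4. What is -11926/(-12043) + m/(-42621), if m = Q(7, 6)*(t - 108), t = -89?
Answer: 598451944/513284703 ≈ 1.1659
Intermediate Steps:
Q(V, Y) = -4 + V*Y (Q(V, Y) = V*Y - 4 = -4 + V*Y)
m = -7486 (m = (-4 + 7*6)*(-89 - 108) = (-4 + 42)*(-197) = 38*(-197) = -7486)
-11926/(-12043) + m/(-42621) = -11926/(-12043) - 7486/(-42621) = -11926*(-1/12043) - 7486*(-1/42621) = 11926/12043 + 7486/42621 = 598451944/513284703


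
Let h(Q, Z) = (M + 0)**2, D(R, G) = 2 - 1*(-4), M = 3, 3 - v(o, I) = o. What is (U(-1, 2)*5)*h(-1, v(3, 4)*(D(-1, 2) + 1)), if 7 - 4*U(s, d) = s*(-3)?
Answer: 45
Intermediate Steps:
v(o, I) = 3 - o
U(s, d) = 7/4 + 3*s/4 (U(s, d) = 7/4 - s*(-3)/4 = 7/4 - (-3)*s/4 = 7/4 + 3*s/4)
D(R, G) = 6 (D(R, G) = 2 + 4 = 6)
h(Q, Z) = 9 (h(Q, Z) = (3 + 0)**2 = 3**2 = 9)
(U(-1, 2)*5)*h(-1, v(3, 4)*(D(-1, 2) + 1)) = ((7/4 + (3/4)*(-1))*5)*9 = ((7/4 - 3/4)*5)*9 = (1*5)*9 = 5*9 = 45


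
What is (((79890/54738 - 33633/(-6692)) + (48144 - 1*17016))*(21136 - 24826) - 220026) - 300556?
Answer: -1174285990840757/10175186 ≈ -1.1541e+8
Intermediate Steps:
(((79890/54738 - 33633/(-6692)) + (48144 - 1*17016))*(21136 - 24826) - 220026) - 300556 = (((79890*(1/54738) - 33633*(-1/6692)) + (48144 - 17016))*(-3690) - 220026) - 300556 = (((13315/9123 + 33633/6692) + 31128)*(-3690) - 220026) - 300556 = ((395937839/61051116 + 31128)*(-3690) - 220026) - 300556 = ((1900795076687/61051116)*(-3690) - 220026) - 300556 = (-1168988972162505/10175186 - 220026) - 300556 = -1171227777637341/10175186 - 300556 = -1174285990840757/10175186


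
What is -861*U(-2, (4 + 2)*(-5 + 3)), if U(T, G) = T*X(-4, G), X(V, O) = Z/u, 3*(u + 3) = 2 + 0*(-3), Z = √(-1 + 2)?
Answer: -738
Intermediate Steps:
Z = 1 (Z = √1 = 1)
u = -7/3 (u = -3 + (2 + 0*(-3))/3 = -3 + (2 + 0)/3 = -3 + (⅓)*2 = -3 + ⅔ = -7/3 ≈ -2.3333)
X(V, O) = -3/7 (X(V, O) = 1/(-7/3) = 1*(-3/7) = -3/7)
U(T, G) = -3*T/7 (U(T, G) = T*(-3/7) = -3*T/7)
-861*U(-2, (4 + 2)*(-5 + 3)) = -(-369)*(-2) = -861*6/7 = -738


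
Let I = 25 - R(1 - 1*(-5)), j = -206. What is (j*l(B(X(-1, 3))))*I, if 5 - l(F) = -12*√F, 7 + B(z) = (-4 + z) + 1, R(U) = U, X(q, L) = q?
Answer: -19570 - 46968*I*√11 ≈ -19570.0 - 1.5578e+5*I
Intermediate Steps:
B(z) = -10 + z (B(z) = -7 + ((-4 + z) + 1) = -7 + (-3 + z) = -10 + z)
l(F) = 5 + 12*√F (l(F) = 5 - (-12)*√F = 5 + 12*√F)
I = 19 (I = 25 - (1 - 1*(-5)) = 25 - (1 + 5) = 25 - 1*6 = 25 - 6 = 19)
(j*l(B(X(-1, 3))))*I = -206*(5 + 12*√(-10 - 1))*19 = -206*(5 + 12*√(-11))*19 = -206*(5 + 12*(I*√11))*19 = -206*(5 + 12*I*√11)*19 = (-1030 - 2472*I*√11)*19 = -19570 - 46968*I*√11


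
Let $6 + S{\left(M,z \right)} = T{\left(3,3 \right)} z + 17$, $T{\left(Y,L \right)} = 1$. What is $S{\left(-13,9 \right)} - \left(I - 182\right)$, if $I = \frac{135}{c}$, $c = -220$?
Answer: $\frac{8915}{44} \approx 202.61$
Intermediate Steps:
$S{\left(M,z \right)} = 11 + z$ ($S{\left(M,z \right)} = -6 + \left(1 z + 17\right) = -6 + \left(z + 17\right) = -6 + \left(17 + z\right) = 11 + z$)
$I = - \frac{27}{44}$ ($I = \frac{135}{-220} = 135 \left(- \frac{1}{220}\right) = - \frac{27}{44} \approx -0.61364$)
$S{\left(-13,9 \right)} - \left(I - 182\right) = \left(11 + 9\right) - \left(- \frac{27}{44} - 182\right) = 20 - - \frac{8035}{44} = 20 + \frac{8035}{44} = \frac{8915}{44}$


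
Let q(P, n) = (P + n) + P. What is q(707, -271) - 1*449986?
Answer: -448843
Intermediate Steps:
q(P, n) = n + 2*P
q(707, -271) - 1*449986 = (-271 + 2*707) - 1*449986 = (-271 + 1414) - 449986 = 1143 - 449986 = -448843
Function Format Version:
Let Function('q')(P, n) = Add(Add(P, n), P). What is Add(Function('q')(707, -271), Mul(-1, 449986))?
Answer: -448843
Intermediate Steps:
Function('q')(P, n) = Add(n, Mul(2, P))
Add(Function('q')(707, -271), Mul(-1, 449986)) = Add(Add(-271, Mul(2, 707)), Mul(-1, 449986)) = Add(Add(-271, 1414), -449986) = Add(1143, -449986) = -448843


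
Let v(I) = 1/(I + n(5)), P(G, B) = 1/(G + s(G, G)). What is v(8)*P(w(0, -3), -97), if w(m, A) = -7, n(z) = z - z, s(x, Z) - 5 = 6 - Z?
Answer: 1/88 ≈ 0.011364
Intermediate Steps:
s(x, Z) = 11 - Z (s(x, Z) = 5 + (6 - Z) = 11 - Z)
n(z) = 0
P(G, B) = 1/11 (P(G, B) = 1/(G + (11 - G)) = 1/11)
v(I) = 1/I (v(I) = 1/(I + 0) = 1/I)
v(8)*P(w(0, -3), -97) = (1/11)/8 = (⅛)*(1/11) = 1/88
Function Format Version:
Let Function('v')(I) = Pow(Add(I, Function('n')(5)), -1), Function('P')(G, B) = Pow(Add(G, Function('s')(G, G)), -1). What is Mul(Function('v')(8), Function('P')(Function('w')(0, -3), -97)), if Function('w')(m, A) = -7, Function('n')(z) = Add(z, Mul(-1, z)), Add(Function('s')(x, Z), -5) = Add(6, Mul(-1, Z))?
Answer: Rational(1, 88) ≈ 0.011364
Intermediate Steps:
Function('s')(x, Z) = Add(11, Mul(-1, Z)) (Function('s')(x, Z) = Add(5, Add(6, Mul(-1, Z))) = Add(11, Mul(-1, Z)))
Function('n')(z) = 0
Function('P')(G, B) = Rational(1, 11) (Function('P')(G, B) = Pow(Add(G, Add(11, Mul(-1, G))), -1) = Pow(11, -1) = Rational(1, 11))
Function('v')(I) = Pow(I, -1) (Function('v')(I) = Pow(Add(I, 0), -1) = Pow(I, -1))
Mul(Function('v')(8), Function('P')(Function('w')(0, -3), -97)) = Mul(Pow(8, -1), Rational(1, 11)) = Mul(Rational(1, 8), Rational(1, 11)) = Rational(1, 88)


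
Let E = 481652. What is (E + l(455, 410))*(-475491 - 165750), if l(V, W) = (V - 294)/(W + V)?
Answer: -267159687003981/865 ≈ -3.0885e+11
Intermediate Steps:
l(V, W) = (-294 + V)/(V + W)
(E + l(455, 410))*(-475491 - 165750) = (481652 + (-294 + 455)/(455 + 410))*(-475491 - 165750) = (481652 + 161/865)*(-641241) = (416629141/865)*(-641241) = -267159687003981/865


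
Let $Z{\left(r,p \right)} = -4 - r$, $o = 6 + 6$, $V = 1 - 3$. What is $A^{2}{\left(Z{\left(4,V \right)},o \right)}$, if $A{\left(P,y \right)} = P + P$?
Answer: $256$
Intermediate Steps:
$V = -2$
$o = 12$
$A{\left(P,y \right)} = 2 P$
$A^{2}{\left(Z{\left(4,V \right)},o \right)} = \left(2 \left(-4 - 4\right)\right)^{2} = \left(2 \left(-8\right)\right)^{2} = \left(-16\right)^{2} = 256$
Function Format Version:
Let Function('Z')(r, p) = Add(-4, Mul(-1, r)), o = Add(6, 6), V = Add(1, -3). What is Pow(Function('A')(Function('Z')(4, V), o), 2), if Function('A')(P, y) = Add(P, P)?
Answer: 256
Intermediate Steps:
V = -2
o = 12
Function('A')(P, y) = Mul(2, P)
Pow(Function('A')(Function('Z')(4, V), o), 2) = Pow(Mul(2, Add(-4, Mul(-1, 4))), 2) = Pow(Mul(2, Add(-4, -4)), 2) = Pow(Mul(2, -8), 2) = Pow(-16, 2) = 256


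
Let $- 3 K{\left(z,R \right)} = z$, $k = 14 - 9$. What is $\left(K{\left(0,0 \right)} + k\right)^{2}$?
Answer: $25$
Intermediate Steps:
$k = 5$ ($k = 14 - 9 = 5$)
$K{\left(z,R \right)} = - \frac{z}{3}$
$\left(K{\left(0,0 \right)} + k\right)^{2} = \left(\left(- \frac{1}{3}\right) 0 + 5\right)^{2} = \left(0 + 5\right)^{2} = 5^{2} = 25$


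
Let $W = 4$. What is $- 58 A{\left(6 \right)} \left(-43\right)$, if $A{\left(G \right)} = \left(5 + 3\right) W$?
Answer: $79808$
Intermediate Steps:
$A{\left(G \right)} = 32$ ($A{\left(G \right)} = \left(5 + 3\right) 4 = 8 \cdot 4 = 32$)
$- 58 A{\left(6 \right)} \left(-43\right) = \left(-58\right) 32 \left(-43\right) = \left(-1856\right) \left(-43\right) = 79808$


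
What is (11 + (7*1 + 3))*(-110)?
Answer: -2310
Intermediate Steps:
(11 + (7*1 + 3))*(-110) = (11 + (7 + 3))*(-110) = (11 + 10)*(-110) = 21*(-110) = -2310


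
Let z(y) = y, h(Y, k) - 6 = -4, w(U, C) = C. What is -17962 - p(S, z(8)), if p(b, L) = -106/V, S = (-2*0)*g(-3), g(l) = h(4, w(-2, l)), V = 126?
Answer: -1131553/63 ≈ -17961.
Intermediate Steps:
h(Y, k) = 2 (h(Y, k) = 6 - 4 = 2)
g(l) = 2
S = 0 (S = -2*0*2 = 0*2 = 0)
p(b, L) = -53/63 (p(b, L) = -106/126 = -106*1/126 = -53/63)
-17962 - p(S, z(8)) = -17962 - 1*(-53/63) = -17962 + 53/63 = -1131553/63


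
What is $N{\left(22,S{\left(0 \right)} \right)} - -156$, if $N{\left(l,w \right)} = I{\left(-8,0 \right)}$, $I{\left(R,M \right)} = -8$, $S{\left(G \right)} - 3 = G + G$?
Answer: $148$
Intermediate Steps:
$S{\left(G \right)} = 3 + 2 G$ ($S{\left(G \right)} = 3 + \left(G + G\right) = 3 + 2 G$)
$N{\left(l,w \right)} = -8$
$N{\left(22,S{\left(0 \right)} \right)} - -156 = -8 - -156 = -8 + 156 = 148$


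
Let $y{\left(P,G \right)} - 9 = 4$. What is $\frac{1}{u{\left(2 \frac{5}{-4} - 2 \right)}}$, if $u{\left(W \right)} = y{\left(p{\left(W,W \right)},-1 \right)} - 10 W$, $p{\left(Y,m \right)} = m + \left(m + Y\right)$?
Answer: $\frac{1}{58} \approx 0.017241$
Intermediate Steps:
$p{\left(Y,m \right)} = Y + 2 m$ ($p{\left(Y,m \right)} = m + \left(Y + m\right) = Y + 2 m$)
$y{\left(P,G \right)} = 13$ ($y{\left(P,G \right)} = 9 + 4 = 13$)
$u{\left(W \right)} = 13 - 10 W$
$\frac{1}{u{\left(2 \frac{5}{-4} - 2 \right)}} = \frac{1}{13 - 10 \left(2 \frac{5}{-4} - 2\right)} = \frac{1}{13 - 10 \left(2 \cdot 5 \left(- \frac{1}{4}\right) - 2\right)} = \frac{1}{13 - 10 \left(2 \left(- \frac{5}{4}\right) - 2\right)} = \frac{1}{13 - 10 \left(- \frac{5}{2} - 2\right)} = \frac{1}{13 - -45} = \frac{1}{13 + 45} = \frac{1}{58}$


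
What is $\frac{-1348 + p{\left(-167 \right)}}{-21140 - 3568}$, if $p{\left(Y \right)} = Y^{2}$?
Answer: $- \frac{8847}{8236} \approx -1.0742$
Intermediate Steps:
$\frac{-1348 + p{\left(-167 \right)}}{-21140 - 3568} = \frac{-1348 + \left(-167\right)^{2}}{-21140 - 3568} = \frac{-1348 + 27889}{-24708} = 26541 \left(- \frac{1}{24708}\right) = - \frac{8847}{8236}$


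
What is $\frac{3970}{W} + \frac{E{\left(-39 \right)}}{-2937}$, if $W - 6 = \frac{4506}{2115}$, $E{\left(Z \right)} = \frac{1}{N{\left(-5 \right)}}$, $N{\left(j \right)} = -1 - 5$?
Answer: $\frac{6165167554}{12626163} \approx 488.29$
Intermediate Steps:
$N{\left(j \right)} = -6$ ($N{\left(j \right)} = -1 - 5 = -6$)
$E{\left(Z \right)} = - \frac{1}{6}$ ($E{\left(Z \right)} = \frac{1}{-6} = - \frac{1}{6}$)
$W = \frac{5732}{705}$ ($W = 6 + \frac{4506}{2115} = 6 + 4506 \cdot \frac{1}{2115} = 6 + \frac{1502}{705} = \frac{5732}{705} \approx 8.1305$)
$\frac{3970}{W} + \frac{E{\left(-39 \right)}}{-2937} = \frac{3970}{\frac{5732}{705}} - \frac{1}{6 \left(-2937\right)} = 3970 \cdot \frac{705}{5732} - - \frac{1}{17622} = \frac{1399425}{2866} + \frac{1}{17622} = \frac{6165167554}{12626163}$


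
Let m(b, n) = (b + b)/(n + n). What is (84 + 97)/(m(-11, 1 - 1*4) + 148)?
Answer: 543/455 ≈ 1.1934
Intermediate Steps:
m(b, n) = b/n (m(b, n) = (2*b)/((2*n)) = (2*b)*(1/(2*n)) = b/n)
(84 + 97)/(m(-11, 1 - 1*4) + 148) = (84 + 97)/(-11/(1 - 1*4) + 148) = 181/(-11/(1 - 4) + 148) = 181/(-11/(-3) + 148) = 181/(-11*(-⅓) + 148) = 181/(11/3 + 148) = 181/(455/3) = (3/455)*181 = 543/455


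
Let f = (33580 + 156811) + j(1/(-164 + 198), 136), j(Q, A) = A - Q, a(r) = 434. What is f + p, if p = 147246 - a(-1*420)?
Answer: 11469525/34 ≈ 3.3734e+5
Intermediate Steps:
p = 146812 (p = 147246 - 1*434 = 147246 - 434 = 146812)
f = 6477917/34 (f = (33580 + 156811) + (136 - 1/(-164 + 198)) = 190391 + (136 - 1/34) = 190391 + 4623/34 = 6477917/34 ≈ 1.9053e+5)
f + p = 6477917/34 + 146812 = 11469525/34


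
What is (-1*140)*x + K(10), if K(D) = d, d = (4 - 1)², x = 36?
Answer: -5031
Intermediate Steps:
d = 9 (d = 3² = 9)
K(D) = 9
(-1*140)*x + K(10) = -1*140*36 + 9 = -140*36 + 9 = -5040 + 9 = -5031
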